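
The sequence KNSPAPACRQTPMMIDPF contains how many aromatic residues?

Phenylalanine (F), tryptophan (W), and tyrosine (Y) have aromatic ring side chains.
Matching residues: F18.

1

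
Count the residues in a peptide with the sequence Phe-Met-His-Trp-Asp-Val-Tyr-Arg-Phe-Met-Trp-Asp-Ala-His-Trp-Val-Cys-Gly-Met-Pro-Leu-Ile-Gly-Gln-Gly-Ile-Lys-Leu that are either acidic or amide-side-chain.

Acidic: D, E. Amide-side-chain: N, Q.
Acidic residues here: Asp5, Asp12 (2).
Amide-side-chain residues here: Gln24 (1).
The two groups share no amino acid, so total = 2 + 1 = 3.

3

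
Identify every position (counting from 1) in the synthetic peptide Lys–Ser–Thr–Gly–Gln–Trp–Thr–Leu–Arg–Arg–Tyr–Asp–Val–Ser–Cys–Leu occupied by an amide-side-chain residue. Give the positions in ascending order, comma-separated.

Matching residues: Gln5.

5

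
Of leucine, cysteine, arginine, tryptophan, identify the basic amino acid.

Lysine (K), arginine (R), and histidine (H) have basic, nitrogen-containing side chains.
Of the listed options, only arginine belongs to this group.

arginine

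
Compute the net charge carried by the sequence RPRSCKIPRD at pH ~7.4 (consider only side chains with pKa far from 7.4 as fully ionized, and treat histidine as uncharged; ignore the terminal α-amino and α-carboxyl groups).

Near pH 7.4, K and R contribute +1 each, D and E contribute −1 each, and every other side chain (His included, as stated) is uncharged.
Positive (K, R): R1, R3, K6, R9 → +4.
Negative (D, E): D10 → −1.
Net charge = (+4) + (−1) = +3.

+3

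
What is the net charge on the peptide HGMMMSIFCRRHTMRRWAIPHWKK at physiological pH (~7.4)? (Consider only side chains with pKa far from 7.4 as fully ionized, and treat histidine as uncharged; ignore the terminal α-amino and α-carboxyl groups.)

Near pH 7.4, K and R contribute +1 each, D and E contribute −1 each, and every other side chain (His included, as stated) is uncharged.
Positive (K, R): R10, R11, R15, R16, K23, K24 → +6.
Negative (D, E): none → −0.
Net charge = (+6) + (−0) = +6.

+6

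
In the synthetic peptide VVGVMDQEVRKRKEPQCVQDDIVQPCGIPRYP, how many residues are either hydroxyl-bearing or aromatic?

1

Hydroxyl-bearing: S, T, Y. Aromatic: F, W, Y.
Hydroxyl-bearing residues here: Y31 (1).
Aromatic residues here: Y31 (1).
Y is in both groups, so the 1 Y residue must not be double-counted.
Total = 1 + 1 − 1 = 1.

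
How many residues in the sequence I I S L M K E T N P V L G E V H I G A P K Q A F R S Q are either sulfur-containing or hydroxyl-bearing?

4

Sulfur-containing: C, M. Hydroxyl-bearing: S, T, Y.
Sulfur-containing residues here: M5 (1).
Hydroxyl-bearing residues here: S3, T8, S26 (3).
The two groups share no amino acid, so total = 1 + 3 = 4.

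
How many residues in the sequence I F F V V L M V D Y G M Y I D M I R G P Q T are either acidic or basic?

3

Acidic: D, E. Basic: H, K, R.
Acidic residues here: D9, D15 (2).
Basic residues here: R18 (1).
The two groups share no amino acid, so total = 2 + 1 = 3.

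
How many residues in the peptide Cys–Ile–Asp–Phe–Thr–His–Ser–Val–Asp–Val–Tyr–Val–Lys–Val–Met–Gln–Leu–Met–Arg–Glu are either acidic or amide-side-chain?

4

Acidic: D, E. Amide-side-chain: N, Q.
Acidic residues here: Asp3, Asp9, Glu20 (3).
Amide-side-chain residues here: Gln16 (1).
The two groups share no amino acid, so total = 3 + 1 = 4.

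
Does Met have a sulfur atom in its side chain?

Only Cys (C) and Met (M) have a sulfur atom in the side chain.
Methionine is in this group.

Yes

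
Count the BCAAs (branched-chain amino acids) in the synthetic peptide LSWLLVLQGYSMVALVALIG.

10

Valine (V), leucine (L), and isoleucine (I) are the branched-chain amino acids.
Matching residues: L1, L4, L5, V6, L7, V13, L15, V16, L18, I19.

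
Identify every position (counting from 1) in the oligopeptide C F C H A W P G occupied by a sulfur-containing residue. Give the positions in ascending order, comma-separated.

1, 3

Only Cys (C) and Met (M) have a sulfur atom in the side chain.
Matching residues: C1, C3.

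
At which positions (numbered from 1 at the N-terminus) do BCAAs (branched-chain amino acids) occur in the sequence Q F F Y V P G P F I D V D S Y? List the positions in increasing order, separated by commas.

5, 10, 12

The BCAAs are Val, Leu, and Ile — aliphatic side chains with a branch point.
Matching residues: V5, I10, V12.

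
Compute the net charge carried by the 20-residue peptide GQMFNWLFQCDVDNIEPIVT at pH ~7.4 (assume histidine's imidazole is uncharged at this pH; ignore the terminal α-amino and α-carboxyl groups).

-3

At pH ~7.4 the Lys and Arg side chains are protonated (+1), the Asp and Glu side chains are deprotonated (−1), and with His taken as neutral all other side chains carry no charge.
Positive (K, R): none → +0.
Negative (D, E): D11, D13, E16 → −3.
Net charge = (+0) + (−3) = −3.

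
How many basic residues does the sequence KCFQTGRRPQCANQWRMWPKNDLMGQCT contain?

K, R, and H are the three residues with basic side chains (ε-amine, guanidinium, and imidazole respectively).
Matching residues: K1, R7, R8, R16, K20.

5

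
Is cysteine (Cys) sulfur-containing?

Yes

Cysteine (C, thiol) and methionine (M, thioether) are the two sulfur-containing amino acids.
Cysteine is in this group.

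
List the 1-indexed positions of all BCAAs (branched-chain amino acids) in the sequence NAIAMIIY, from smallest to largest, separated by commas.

Valine (V), leucine (L), and isoleucine (I) are the branched-chain amino acids.
Matching residues: I3, I6, I7.

3, 6, 7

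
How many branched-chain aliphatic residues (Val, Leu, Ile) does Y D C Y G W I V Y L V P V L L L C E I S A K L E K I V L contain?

Matching residues: I7, V8, L10, V11, V13, L14, L15, L16, I19, L23, I26, V27, L28.

13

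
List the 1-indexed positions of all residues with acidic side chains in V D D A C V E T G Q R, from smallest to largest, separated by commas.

2, 3, 7

Only D (aspartate) and E (glutamate) carry a side-chain carboxylic acid.
Matching residues: D2, D3, E7.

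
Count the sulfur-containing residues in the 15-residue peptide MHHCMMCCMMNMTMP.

Only Cys (C) and Met (M) have a sulfur atom in the side chain.
Matching residues: M1, C4, M5, M6, C7, C8, M9, M10, M12, M14.

10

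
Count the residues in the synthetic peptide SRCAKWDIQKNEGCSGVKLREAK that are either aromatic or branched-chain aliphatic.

Aromatic: F, W, Y. Branched-chain aliphatic: I, L, V.
Aromatic residues here: W6 (1).
Branched-chain aliphatic residues here: I8, V17, L19 (3).
The two groups share no amino acid, so total = 1 + 3 = 4.

4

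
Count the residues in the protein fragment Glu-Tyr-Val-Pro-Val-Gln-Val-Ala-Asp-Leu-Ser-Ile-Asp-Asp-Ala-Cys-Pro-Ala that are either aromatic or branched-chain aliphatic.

6

Aromatic: F, W, Y. Branched-chain aliphatic: I, L, V.
Aromatic residues here: Tyr2 (1).
Branched-chain aliphatic residues here: Val3, Val5, Val7, Leu10, Ile12 (5).
The two groups share no amino acid, so total = 1 + 5 = 6.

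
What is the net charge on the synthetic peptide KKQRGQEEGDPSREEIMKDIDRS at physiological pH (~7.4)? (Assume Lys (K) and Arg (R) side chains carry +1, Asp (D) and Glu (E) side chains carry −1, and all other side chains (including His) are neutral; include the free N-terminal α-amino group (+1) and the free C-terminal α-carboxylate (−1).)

Positive (K, R): K1, K2, R4, R13, K18, R22 → +6.
Negative (D, E): E7, E8, D10, E14, E15, D19, D21 → −7.
The N-terminus (+1) and C-terminus (−1) cancel.
Net charge = (+6) + (−7) = −1.

-1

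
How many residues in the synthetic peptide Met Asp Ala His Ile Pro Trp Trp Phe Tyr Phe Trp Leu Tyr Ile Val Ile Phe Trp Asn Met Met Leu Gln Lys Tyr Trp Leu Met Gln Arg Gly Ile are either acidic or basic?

Acidic: D, E. Basic: H, K, R.
Acidic residues here: Asp2 (1).
Basic residues here: His4, Lys25, Arg31 (3).
The two groups share no amino acid, so total = 1 + 3 = 4.

4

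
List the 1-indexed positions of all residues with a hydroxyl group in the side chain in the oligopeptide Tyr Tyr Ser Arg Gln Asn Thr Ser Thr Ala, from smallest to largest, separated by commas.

The –OH-bearing residues are Ser, Thr (aliphatic alcohols), and Tyr (phenol).
Matching residues: Tyr1, Tyr2, Ser3, Thr7, Ser8, Thr9.

1, 2, 3, 7, 8, 9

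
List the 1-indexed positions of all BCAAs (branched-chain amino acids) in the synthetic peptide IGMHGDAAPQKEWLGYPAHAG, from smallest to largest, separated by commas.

1, 14

Valine (V), leucine (L), and isoleucine (I) are the branched-chain amino acids.
Matching residues: I1, L14.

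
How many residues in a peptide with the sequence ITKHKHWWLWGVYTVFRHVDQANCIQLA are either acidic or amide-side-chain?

Acidic: D, E. Amide-side-chain: N, Q.
Acidic residues here: D20 (1).
Amide-side-chain residues here: Q21, N23, Q26 (3).
The two groups share no amino acid, so total = 1 + 3 = 4.

4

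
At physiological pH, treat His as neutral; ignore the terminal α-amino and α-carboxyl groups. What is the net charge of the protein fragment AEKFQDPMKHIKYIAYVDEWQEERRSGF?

At pH ~7.4 the Lys and Arg side chains are protonated (+1), the Asp and Glu side chains are deprotonated (−1), and with His taken as neutral all other side chains carry no charge.
Positive (K, R): K3, K9, K12, R24, R25 → +5.
Negative (D, E): E2, D6, D18, E19, E22, E23 → −6.
Net charge = (+5) + (−6) = −1.

-1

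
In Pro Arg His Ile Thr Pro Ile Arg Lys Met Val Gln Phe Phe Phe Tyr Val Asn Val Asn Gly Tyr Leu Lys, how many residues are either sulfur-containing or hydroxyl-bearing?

Sulfur-containing: C, M. Hydroxyl-bearing: S, T, Y.
Sulfur-containing residues here: Met10 (1).
Hydroxyl-bearing residues here: Thr5, Tyr16, Tyr22 (3).
The two groups share no amino acid, so total = 1 + 3 = 4.

4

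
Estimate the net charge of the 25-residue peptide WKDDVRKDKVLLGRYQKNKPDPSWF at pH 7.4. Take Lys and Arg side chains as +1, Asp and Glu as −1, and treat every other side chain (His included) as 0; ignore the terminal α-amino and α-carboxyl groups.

+3

Positive (K, R): K2, R6, K7, K9, R14, K17, K19 → +7.
Negative (D, E): D3, D4, D8, D21 → −4.
Net charge = (+7) + (−4) = +3.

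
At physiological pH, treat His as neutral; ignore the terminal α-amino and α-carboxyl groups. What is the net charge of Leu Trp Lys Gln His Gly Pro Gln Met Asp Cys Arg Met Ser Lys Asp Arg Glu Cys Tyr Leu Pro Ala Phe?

+1

The side chains ionized at physiological pH are Lys/Arg (+1) and Asp/Glu (−1); with His treated as neutral, nothing else contributes.
Positive (K, R): Lys3, Arg12, Lys15, Arg17 → +4.
Negative (D, E): Asp10, Asp16, Glu18 → −3.
Net charge = (+4) + (−3) = +1.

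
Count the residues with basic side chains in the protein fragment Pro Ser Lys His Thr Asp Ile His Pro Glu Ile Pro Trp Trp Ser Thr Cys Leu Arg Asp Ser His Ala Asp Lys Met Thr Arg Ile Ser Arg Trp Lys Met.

The basic amino acids are Lys (K), Arg (R), and His (H).
Matching residues: Lys3, His4, His8, Arg19, His22, Lys25, Arg28, Arg31, Lys33.

9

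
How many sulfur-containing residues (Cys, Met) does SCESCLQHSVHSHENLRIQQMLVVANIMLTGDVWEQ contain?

4

Matching residues: C2, C5, M21, M28.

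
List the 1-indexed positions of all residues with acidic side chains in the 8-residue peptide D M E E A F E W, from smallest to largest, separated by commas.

1, 3, 4, 7

The acidic residues are Asp (D) and Glu (E), whose side chains end in a carboxylate group.
Matching residues: D1, E3, E4, E7.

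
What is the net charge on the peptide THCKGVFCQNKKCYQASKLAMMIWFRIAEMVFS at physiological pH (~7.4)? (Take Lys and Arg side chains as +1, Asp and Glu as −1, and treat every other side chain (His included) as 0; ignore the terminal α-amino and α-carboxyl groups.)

+4

Positive (K, R): K4, K11, K12, K18, R26 → +5.
Negative (D, E): E29 → −1.
Net charge = (+5) + (−1) = +4.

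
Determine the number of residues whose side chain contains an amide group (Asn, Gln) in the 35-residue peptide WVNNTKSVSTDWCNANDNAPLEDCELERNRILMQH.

7

Matching residues: N3, N4, N14, N16, N18, N29, Q34.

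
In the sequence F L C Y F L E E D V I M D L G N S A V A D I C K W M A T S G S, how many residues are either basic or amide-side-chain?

Basic: H, K, R. Amide-side-chain: N, Q.
Basic residues here: K24 (1).
Amide-side-chain residues here: N16 (1).
The two groups share no amino acid, so total = 1 + 1 = 2.

2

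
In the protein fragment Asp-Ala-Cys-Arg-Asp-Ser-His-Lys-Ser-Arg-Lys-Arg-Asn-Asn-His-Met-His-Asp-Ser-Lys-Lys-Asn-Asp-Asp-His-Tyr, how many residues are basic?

11

K, R, and H are the three residues with basic side chains (ε-amine, guanidinium, and imidazole respectively).
Matching residues: Arg4, His7, Lys8, Arg10, Lys11, Arg12, His15, His17, Lys20, Lys21, His25.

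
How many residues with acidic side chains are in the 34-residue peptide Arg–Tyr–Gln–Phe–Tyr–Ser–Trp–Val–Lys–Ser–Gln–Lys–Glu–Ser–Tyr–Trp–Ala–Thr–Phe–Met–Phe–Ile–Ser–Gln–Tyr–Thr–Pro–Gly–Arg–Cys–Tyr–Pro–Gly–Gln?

Only D (aspartate) and E (glutamate) carry a side-chain carboxylic acid.
Matching residues: Glu13.

1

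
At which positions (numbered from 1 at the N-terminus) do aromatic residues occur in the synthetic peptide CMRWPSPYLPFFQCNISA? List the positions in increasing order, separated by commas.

F, W, and Y each carry an aromatic ring on the side chain.
Matching residues: W4, Y8, F11, F12.

4, 8, 11, 12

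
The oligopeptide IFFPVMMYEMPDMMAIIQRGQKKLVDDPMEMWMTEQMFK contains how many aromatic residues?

5

Phenylalanine (F), tryptophan (W), and tyrosine (Y) have aromatic ring side chains.
Matching residues: F2, F3, Y8, W32, F38.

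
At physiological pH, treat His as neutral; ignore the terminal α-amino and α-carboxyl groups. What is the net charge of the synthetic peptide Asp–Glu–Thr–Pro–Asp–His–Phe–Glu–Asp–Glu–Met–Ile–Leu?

-6

The side chains ionized at physiological pH are Lys/Arg (+1) and Asp/Glu (−1); with His treated as neutral, nothing else contributes.
Positive (K, R): none → +0.
Negative (D, E): Asp1, Glu2, Asp5, Glu8, Asp9, Glu10 → −6.
Net charge = (+0) + (−6) = −6.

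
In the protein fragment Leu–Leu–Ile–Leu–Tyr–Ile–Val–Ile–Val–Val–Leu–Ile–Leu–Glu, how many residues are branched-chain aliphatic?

12

The BCAAs are Val, Leu, and Ile — aliphatic side chains with a branch point.
Matching residues: Leu1, Leu2, Ile3, Leu4, Ile6, Val7, Ile8, Val9, Val10, Leu11, Ile12, Leu13.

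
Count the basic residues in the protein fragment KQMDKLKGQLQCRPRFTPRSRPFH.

8

Lysine (K), arginine (R), and histidine (H) have basic, nitrogen-containing side chains.
Matching residues: K1, K5, K7, R13, R15, R19, R21, H24.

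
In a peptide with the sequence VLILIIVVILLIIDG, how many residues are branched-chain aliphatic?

13

V, L, and I make up the branched-chain aliphatic group.
Matching residues: V1, L2, I3, L4, I5, I6, V7, V8, I9, L10, L11, I12, I13.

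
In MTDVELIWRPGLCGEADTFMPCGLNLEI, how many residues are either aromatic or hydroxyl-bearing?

Aromatic: F, W, Y. Hydroxyl-bearing: S, T, Y.
Aromatic residues here: W8, F19 (2).
Hydroxyl-bearing residues here: T2, T18 (2).
(Y belongs to both groups, but none appear in this sequence.) Total = 2 + 2 = 4.

4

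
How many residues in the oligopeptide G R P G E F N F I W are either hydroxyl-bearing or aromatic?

3

Hydroxyl-bearing: S, T, Y. Aromatic: F, W, Y.
Hydroxyl-bearing residues here: none (0).
Aromatic residues here: F6, F8, W10 (3).
(Y belongs to both groups, but none appear in this sequence.) Total = 0 + 3 = 3.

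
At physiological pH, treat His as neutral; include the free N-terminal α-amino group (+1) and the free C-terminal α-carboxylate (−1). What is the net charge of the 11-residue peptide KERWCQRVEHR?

+2

Near pH 7.4, K and R contribute +1 each, D and E contribute −1 each, and every other side chain (His included, as stated) is uncharged.
Positive (K, R): K1, R3, R7, R11 → +4.
Negative (D, E): E2, E9 → −2.
The N-terminus (+1) and C-terminus (−1) cancel.
Net charge = (+4) + (−2) = +2.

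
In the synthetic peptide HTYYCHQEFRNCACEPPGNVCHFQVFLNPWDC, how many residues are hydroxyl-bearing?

3

The –OH-bearing residues are Ser, Thr (aliphatic alcohols), and Tyr (phenol).
Matching residues: T2, Y3, Y4.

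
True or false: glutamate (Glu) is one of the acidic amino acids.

True

The acidic residues are Asp (D) and Glu (E), whose side chains end in a carboxylate group.
Glutamate is in this group.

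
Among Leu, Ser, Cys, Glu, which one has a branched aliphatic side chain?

The BCAAs are Val, Leu, and Ile — aliphatic side chains with a branch point.
Of the listed options, only Leu belongs to this group.

Leu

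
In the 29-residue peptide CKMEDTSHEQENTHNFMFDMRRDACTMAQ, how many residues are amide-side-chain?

4

The amide-side-chain residues are Asn (N) and Gln (Q).
Matching residues: Q10, N12, N15, Q29.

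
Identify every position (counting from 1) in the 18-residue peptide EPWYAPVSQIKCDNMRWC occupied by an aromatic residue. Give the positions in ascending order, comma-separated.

F, W, and Y each carry an aromatic ring on the side chain.
Matching residues: W3, Y4, W17.

3, 4, 17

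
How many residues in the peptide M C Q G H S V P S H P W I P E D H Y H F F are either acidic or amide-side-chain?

Acidic: D, E. Amide-side-chain: N, Q.
Acidic residues here: E15, D16 (2).
Amide-side-chain residues here: Q3 (1).
The two groups share no amino acid, so total = 2 + 1 = 3.

3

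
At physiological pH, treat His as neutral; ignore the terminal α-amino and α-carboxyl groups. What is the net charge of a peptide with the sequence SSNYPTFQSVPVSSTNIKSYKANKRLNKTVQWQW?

At pH ~7.4 the Lys and Arg side chains are protonated (+1), the Asp and Glu side chains are deprotonated (−1), and with His taken as neutral all other side chains carry no charge.
Positive (K, R): K18, K21, K24, R25, K28 → +5.
Negative (D, E): none → −0.
Net charge = (+5) + (−0) = +5.

+5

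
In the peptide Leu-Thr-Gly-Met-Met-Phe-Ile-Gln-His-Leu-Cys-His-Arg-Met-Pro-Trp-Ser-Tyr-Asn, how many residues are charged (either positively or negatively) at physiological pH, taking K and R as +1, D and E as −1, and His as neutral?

Charged side chains at pH ~7.4: K, R (positive); D, E (negative).
Matching residues: Arg13.

1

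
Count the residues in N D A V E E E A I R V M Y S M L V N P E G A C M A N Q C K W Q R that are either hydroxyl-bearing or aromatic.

Hydroxyl-bearing: S, T, Y. Aromatic: F, W, Y.
Hydroxyl-bearing residues here: Y13, S14 (2).
Aromatic residues here: Y13, W30 (2).
Y is in both groups, so the 1 Y residue must not be double-counted.
Total = 2 + 2 − 1 = 3.

3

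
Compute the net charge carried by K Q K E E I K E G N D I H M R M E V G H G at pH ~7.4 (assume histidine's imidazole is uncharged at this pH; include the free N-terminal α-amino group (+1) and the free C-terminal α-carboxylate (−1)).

-1

At pH ~7.4 the Lys and Arg side chains are protonated (+1), the Asp and Glu side chains are deprotonated (−1), and with His taken as neutral all other side chains carry no charge.
Positive (K, R): K1, K3, K7, R15 → +4.
Negative (D, E): E4, E5, E8, D11, E17 → −5.
The N-terminus (+1) and C-terminus (−1) cancel.
Net charge = (+4) + (−5) = −1.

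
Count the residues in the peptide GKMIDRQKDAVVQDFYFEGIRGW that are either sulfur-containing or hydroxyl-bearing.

2

Sulfur-containing: C, M. Hydroxyl-bearing: S, T, Y.
Sulfur-containing residues here: M3 (1).
Hydroxyl-bearing residues here: Y16 (1).
The two groups share no amino acid, so total = 1 + 1 = 2.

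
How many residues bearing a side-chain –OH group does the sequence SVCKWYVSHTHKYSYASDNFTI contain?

Serine (S), threonine (T), and tyrosine (Y) each carry a hydroxyl group on the side chain.
Matching residues: S1, Y6, S8, T10, Y13, S14, Y15, S17, T21.

9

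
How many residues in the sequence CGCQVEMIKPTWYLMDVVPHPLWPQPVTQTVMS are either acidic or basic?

Acidic: D, E. Basic: H, K, R.
Acidic residues here: E6, D16 (2).
Basic residues here: K9, H20 (2).
The two groups share no amino acid, so total = 2 + 2 = 4.

4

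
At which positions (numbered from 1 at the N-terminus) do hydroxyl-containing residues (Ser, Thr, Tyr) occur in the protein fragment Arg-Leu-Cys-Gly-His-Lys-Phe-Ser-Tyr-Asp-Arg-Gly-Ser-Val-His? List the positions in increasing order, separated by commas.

Matching residues: Ser8, Tyr9, Ser13.

8, 9, 13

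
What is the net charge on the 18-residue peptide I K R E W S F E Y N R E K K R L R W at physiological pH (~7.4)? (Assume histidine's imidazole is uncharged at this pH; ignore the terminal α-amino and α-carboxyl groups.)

+4

Near pH 7.4, K and R contribute +1 each, D and E contribute −1 each, and every other side chain (His included, as stated) is uncharged.
Positive (K, R): K2, R3, R11, K13, K14, R15, R17 → +7.
Negative (D, E): E4, E8, E12 → −3.
Net charge = (+7) + (−3) = +4.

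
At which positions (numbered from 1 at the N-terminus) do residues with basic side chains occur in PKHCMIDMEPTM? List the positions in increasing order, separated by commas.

2, 3

K, R, and H are the three residues with basic side chains (ε-amine, guanidinium, and imidazole respectively).
Matching residues: K2, H3.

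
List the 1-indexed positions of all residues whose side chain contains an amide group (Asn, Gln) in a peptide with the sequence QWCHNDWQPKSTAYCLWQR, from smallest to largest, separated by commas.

1, 5, 8, 18

Matching residues: Q1, N5, Q8, Q18.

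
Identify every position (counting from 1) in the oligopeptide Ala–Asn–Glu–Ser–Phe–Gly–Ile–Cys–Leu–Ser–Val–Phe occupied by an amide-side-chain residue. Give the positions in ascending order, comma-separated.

Matching residues: Asn2.

2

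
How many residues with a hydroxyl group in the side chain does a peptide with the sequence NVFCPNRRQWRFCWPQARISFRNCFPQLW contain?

1

S, T, and Y are the three residues with a side-chain hydroxyl.
Matching residues: S20.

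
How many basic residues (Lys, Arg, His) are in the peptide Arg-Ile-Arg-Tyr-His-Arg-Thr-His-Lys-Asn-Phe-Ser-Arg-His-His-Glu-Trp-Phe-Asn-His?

Matching residues: Arg1, Arg3, His5, Arg6, His8, Lys9, Arg13, His14, His15, His20.

10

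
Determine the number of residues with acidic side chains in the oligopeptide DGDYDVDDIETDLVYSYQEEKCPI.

9

The acidic residues are Asp (D) and Glu (E), whose side chains end in a carboxylate group.
Matching residues: D1, D3, D5, D7, D8, E10, D12, E19, E20.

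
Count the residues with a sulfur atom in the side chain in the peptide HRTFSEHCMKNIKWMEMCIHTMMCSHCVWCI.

The sulfur-bearing residues are cysteine (–SH) and methionine (–S–CH₃).
Matching residues: C8, M9, M15, M17, C18, M22, M23, C24, C27, C30.

10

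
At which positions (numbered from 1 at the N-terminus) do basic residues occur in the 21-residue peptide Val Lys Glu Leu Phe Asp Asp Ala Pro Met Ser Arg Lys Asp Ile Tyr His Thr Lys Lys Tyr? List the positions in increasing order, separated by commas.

Lysine (K), arginine (R), and histidine (H) have basic, nitrogen-containing side chains.
Matching residues: Lys2, Arg12, Lys13, His17, Lys19, Lys20.

2, 12, 13, 17, 19, 20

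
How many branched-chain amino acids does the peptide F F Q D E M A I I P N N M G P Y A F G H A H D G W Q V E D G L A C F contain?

V, L, and I make up the branched-chain aliphatic group.
Matching residues: I8, I9, V27, L31.

4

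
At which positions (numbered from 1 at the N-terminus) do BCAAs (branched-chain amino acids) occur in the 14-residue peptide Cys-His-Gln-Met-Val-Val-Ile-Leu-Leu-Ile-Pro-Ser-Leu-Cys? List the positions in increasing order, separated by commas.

Valine (V), leucine (L), and isoleucine (I) are the branched-chain amino acids.
Matching residues: Val5, Val6, Ile7, Leu8, Leu9, Ile10, Leu13.

5, 6, 7, 8, 9, 10, 13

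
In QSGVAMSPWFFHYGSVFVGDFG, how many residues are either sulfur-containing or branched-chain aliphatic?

4

Sulfur-containing: C, M. Branched-chain aliphatic: I, L, V.
Sulfur-containing residues here: M6 (1).
Branched-chain aliphatic residues here: V4, V16, V18 (3).
The two groups share no amino acid, so total = 1 + 3 = 4.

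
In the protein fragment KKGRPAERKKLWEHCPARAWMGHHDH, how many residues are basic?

K, R, and H are the three residues with basic side chains (ε-amine, guanidinium, and imidazole respectively).
Matching residues: K1, K2, R4, R8, K9, K10, H14, R18, H23, H24, H26.

11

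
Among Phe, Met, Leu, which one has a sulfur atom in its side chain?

Cysteine (C, thiol) and methionine (M, thioether) are the two sulfur-containing amino acids.
Of the listed options, only Met belongs to this group.

Met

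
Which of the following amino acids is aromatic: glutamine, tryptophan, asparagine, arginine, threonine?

tryptophan

Phenylalanine (F), tryptophan (W), and tyrosine (Y) have aromatic ring side chains.
Of the listed options, only tryptophan belongs to this group.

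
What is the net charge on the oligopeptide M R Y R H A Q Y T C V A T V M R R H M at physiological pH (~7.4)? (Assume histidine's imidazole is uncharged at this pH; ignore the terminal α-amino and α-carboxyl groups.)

Near pH 7.4, K and R contribute +1 each, D and E contribute −1 each, and every other side chain (His included, as stated) is uncharged.
Positive (K, R): R2, R4, R16, R17 → +4.
Negative (D, E): none → −0.
Net charge = (+4) + (−0) = +4.

+4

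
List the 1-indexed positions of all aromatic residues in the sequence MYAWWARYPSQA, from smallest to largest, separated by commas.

2, 4, 5, 8

The aromatic amino acids are Phe (F, benzyl), Trp (W, indole), and Tyr (Y, phenol).
Matching residues: Y2, W4, W5, Y8.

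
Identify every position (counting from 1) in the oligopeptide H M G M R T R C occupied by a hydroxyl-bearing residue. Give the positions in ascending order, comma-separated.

Serine (S), threonine (T), and tyrosine (Y) each carry a hydroxyl group on the side chain.
Matching residues: T6.

6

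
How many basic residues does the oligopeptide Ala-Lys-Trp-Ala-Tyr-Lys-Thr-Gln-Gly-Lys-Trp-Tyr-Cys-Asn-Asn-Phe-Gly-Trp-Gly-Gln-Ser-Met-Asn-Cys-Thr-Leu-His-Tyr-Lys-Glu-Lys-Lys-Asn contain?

7

K, R, and H are the three residues with basic side chains (ε-amine, guanidinium, and imidazole respectively).
Matching residues: Lys2, Lys6, Lys10, His27, Lys29, Lys31, Lys32.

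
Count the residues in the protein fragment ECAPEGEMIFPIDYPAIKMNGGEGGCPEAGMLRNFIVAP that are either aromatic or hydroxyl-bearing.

3

Aromatic: F, W, Y. Hydroxyl-bearing: S, T, Y.
Aromatic residues here: F10, Y14, F35 (3).
Hydroxyl-bearing residues here: Y14 (1).
Y is in both groups, so the 1 Y residue must not be double-counted.
Total = 3 + 1 − 1 = 3.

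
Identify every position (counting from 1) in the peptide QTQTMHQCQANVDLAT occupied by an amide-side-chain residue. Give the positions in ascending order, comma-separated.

Asparagine (N) and glutamine (Q) have uncharged amide side chains.
Matching residues: Q1, Q3, Q7, Q9, N11.

1, 3, 7, 9, 11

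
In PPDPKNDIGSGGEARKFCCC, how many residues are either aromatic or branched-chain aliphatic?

Aromatic: F, W, Y. Branched-chain aliphatic: I, L, V.
Aromatic residues here: F17 (1).
Branched-chain aliphatic residues here: I8 (1).
The two groups share no amino acid, so total = 1 + 1 = 2.

2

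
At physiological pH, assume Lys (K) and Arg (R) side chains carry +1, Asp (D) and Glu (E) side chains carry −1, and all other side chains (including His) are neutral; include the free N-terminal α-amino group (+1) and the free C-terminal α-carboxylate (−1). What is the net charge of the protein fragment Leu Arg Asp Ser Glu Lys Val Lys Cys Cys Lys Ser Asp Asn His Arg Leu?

Positive (K, R): Arg2, Lys6, Lys8, Lys11, Arg16 → +5.
Negative (D, E): Asp3, Glu5, Asp13 → −3.
The N-terminus (+1) and C-terminus (−1) cancel.
Net charge = (+5) + (−3) = +2.

+2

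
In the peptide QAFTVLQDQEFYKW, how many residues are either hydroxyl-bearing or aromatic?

Hydroxyl-bearing: S, T, Y. Aromatic: F, W, Y.
Hydroxyl-bearing residues here: T4, Y12 (2).
Aromatic residues here: F3, F11, Y12, W14 (4).
Y is in both groups, so the 1 Y residue must not be double-counted.
Total = 2 + 4 − 1 = 5.

5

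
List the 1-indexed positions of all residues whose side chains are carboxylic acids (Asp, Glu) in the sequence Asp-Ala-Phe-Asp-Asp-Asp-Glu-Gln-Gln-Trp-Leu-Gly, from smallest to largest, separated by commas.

Matching residues: Asp1, Asp4, Asp5, Asp6, Glu7.

1, 4, 5, 6, 7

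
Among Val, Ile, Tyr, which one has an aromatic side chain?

Phenylalanine (F), tryptophan (W), and tyrosine (Y) have aromatic ring side chains.
Of the listed options, only Tyr belongs to this group.

Tyr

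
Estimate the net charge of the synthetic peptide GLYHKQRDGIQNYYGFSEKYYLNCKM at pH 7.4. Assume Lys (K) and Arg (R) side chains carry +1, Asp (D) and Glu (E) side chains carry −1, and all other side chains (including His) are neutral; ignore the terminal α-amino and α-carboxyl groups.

+2

Positive (K, R): K5, R7, K19, K25 → +4.
Negative (D, E): D8, E18 → −2.
Net charge = (+4) + (−2) = +2.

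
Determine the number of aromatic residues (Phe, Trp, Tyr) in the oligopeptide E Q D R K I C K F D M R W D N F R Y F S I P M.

Matching residues: F9, W13, F16, Y18, F19.

5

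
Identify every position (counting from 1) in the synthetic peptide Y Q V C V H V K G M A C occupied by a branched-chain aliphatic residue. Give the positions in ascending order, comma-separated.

3, 5, 7

Valine (V), leucine (L), and isoleucine (I) are the branched-chain amino acids.
Matching residues: V3, V5, V7.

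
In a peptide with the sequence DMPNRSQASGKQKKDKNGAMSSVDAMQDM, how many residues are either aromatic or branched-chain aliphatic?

1

Aromatic: F, W, Y. Branched-chain aliphatic: I, L, V.
Aromatic residues here: none (0).
Branched-chain aliphatic residues here: V23 (1).
The two groups share no amino acid, so total = 0 + 1 = 1.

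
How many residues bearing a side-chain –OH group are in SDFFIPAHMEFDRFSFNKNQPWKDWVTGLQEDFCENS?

S, T, and Y are the three residues with a side-chain hydroxyl.
Matching residues: S1, S15, T27, S37.

4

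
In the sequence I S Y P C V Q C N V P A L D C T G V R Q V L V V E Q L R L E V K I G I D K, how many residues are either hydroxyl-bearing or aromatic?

Hydroxyl-bearing: S, T, Y. Aromatic: F, W, Y.
Hydroxyl-bearing residues here: S2, Y3, T16 (3).
Aromatic residues here: Y3 (1).
Y is in both groups, so the 1 Y residue must not be double-counted.
Total = 3 + 1 − 1 = 3.

3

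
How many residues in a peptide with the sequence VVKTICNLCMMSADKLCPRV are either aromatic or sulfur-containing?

Aromatic: F, W, Y. Sulfur-containing: C, M.
Aromatic residues here: none (0).
Sulfur-containing residues here: C6, C9, M10, M11, C17 (5).
The two groups share no amino acid, so total = 0 + 5 = 5.

5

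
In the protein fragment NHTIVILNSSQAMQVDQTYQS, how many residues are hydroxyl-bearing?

The –OH-bearing residues are Ser, Thr (aliphatic alcohols), and Tyr (phenol).
Matching residues: T3, S9, S10, T18, Y19, S21.

6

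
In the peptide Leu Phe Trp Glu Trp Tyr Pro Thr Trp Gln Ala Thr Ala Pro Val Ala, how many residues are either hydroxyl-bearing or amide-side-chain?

4

Hydroxyl-bearing: S, T, Y. Amide-side-chain: N, Q.
Hydroxyl-bearing residues here: Tyr6, Thr8, Thr12 (3).
Amide-side-chain residues here: Gln10 (1).
The two groups share no amino acid, so total = 3 + 1 = 4.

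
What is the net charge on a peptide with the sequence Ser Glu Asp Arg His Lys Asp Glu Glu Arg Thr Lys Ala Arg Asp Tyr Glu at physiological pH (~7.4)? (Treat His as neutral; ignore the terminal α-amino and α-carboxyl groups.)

-2

At pH ~7.4 the Lys and Arg side chains are protonated (+1), the Asp and Glu side chains are deprotonated (−1), and with His taken as neutral all other side chains carry no charge.
Positive (K, R): Arg4, Lys6, Arg10, Lys12, Arg14 → +5.
Negative (D, E): Glu2, Asp3, Asp7, Glu8, Glu9, Asp15, Glu17 → −7.
Net charge = (+5) + (−7) = −2.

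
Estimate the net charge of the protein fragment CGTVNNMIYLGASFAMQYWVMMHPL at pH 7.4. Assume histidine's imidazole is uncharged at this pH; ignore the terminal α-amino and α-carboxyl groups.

0

The side chains ionized at physiological pH are Lys/Arg (+1) and Asp/Glu (−1); with His treated as neutral, nothing else contributes.
Positive (K, R): none → +0.
Negative (D, E): none → −0.
Net charge = (+0) + (−0) = 0.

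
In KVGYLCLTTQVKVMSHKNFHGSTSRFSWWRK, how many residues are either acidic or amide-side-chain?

Acidic: D, E. Amide-side-chain: N, Q.
Acidic residues here: none (0).
Amide-side-chain residues here: Q10, N18 (2).
The two groups share no amino acid, so total = 0 + 2 = 2.

2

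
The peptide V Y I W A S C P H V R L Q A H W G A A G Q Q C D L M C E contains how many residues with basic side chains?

3

Lysine (K), arginine (R), and histidine (H) have basic, nitrogen-containing side chains.
Matching residues: H9, R11, H15.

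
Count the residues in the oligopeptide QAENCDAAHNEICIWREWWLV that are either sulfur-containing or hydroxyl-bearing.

Sulfur-containing: C, M. Hydroxyl-bearing: S, T, Y.
Sulfur-containing residues here: C5, C13 (2).
Hydroxyl-bearing residues here: none (0).
The two groups share no amino acid, so total = 2 + 0 = 2.

2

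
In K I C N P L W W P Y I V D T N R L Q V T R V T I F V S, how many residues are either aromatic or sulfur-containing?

5

Aromatic: F, W, Y. Sulfur-containing: C, M.
Aromatic residues here: W7, W8, Y10, F25 (4).
Sulfur-containing residues here: C3 (1).
The two groups share no amino acid, so total = 4 + 1 = 5.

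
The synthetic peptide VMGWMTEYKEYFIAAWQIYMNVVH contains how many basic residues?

Lysine (K), arginine (R), and histidine (H) have basic, nitrogen-containing side chains.
Matching residues: K9, H24.

2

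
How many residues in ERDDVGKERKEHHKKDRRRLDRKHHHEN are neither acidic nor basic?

Acidic: D, E. Basic: K, R, H. All other residues are neither.
Matching residues: V5, G6, L20, N28.

4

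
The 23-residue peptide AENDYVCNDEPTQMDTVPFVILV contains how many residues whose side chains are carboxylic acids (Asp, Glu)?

Matching residues: E2, D4, D9, E10, D15.

5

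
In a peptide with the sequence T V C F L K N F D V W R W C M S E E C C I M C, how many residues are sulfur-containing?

Cysteine (C, thiol) and methionine (M, thioether) are the two sulfur-containing amino acids.
Matching residues: C3, C14, M15, C19, C20, M22, C23.

7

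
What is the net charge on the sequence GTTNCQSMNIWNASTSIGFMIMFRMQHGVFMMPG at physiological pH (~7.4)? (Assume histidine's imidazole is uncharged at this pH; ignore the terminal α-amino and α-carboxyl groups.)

+1

Near pH 7.4, K and R contribute +1 each, D and E contribute −1 each, and every other side chain (His included, as stated) is uncharged.
Positive (K, R): R24 → +1.
Negative (D, E): none → −0.
Net charge = (+1) + (−0) = +1.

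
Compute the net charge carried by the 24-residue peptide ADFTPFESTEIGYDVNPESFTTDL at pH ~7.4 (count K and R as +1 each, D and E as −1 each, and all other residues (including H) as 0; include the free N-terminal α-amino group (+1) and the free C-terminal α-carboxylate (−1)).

-6

Positive (K, R): none → +0.
Negative (D, E): D2, E7, E10, D14, E18, D23 → −6.
The N-terminus (+1) and C-terminus (−1) cancel.
Net charge = (+0) + (−6) = −6.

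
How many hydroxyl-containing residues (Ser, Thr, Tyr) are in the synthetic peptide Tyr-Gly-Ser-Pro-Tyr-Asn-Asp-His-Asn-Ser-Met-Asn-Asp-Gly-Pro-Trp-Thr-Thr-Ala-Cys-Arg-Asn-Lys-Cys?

Matching residues: Tyr1, Ser3, Tyr5, Ser10, Thr17, Thr18.

6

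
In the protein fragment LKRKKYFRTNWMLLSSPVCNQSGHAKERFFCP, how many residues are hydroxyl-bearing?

5

The –OH-bearing residues are Ser, Thr (aliphatic alcohols), and Tyr (phenol).
Matching residues: Y6, T9, S15, S16, S22.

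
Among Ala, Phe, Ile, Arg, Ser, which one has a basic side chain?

K, R, and H are the three residues with basic side chains (ε-amine, guanidinium, and imidazole respectively).
Of the listed options, only Arg belongs to this group.

Arg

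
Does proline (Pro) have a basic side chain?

K, R, and H are the three residues with basic side chains (ε-amine, guanidinium, and imidazole respectively).
Proline is not in this group.

No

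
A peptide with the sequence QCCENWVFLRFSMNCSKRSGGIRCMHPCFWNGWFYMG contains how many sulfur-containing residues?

8

The sulfur-bearing residues are cysteine (–SH) and methionine (–S–CH₃).
Matching residues: C2, C3, M13, C15, C24, M25, C28, M36.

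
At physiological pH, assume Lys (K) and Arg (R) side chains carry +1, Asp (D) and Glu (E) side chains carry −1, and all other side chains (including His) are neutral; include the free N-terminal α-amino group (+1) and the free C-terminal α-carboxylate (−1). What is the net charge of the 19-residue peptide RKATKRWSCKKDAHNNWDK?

+5

Positive (K, R): R1, K2, K5, R6, K10, K11, K19 → +7.
Negative (D, E): D12, D18 → −2.
The N-terminus (+1) and C-terminus (−1) cancel.
Net charge = (+7) + (−2) = +5.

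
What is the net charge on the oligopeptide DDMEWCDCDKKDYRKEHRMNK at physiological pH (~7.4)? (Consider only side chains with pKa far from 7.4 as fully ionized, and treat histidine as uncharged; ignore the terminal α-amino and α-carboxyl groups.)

-1

The side chains ionized at physiological pH are Lys/Arg (+1) and Asp/Glu (−1); with His treated as neutral, nothing else contributes.
Positive (K, R): K10, K11, R14, K15, R18, K21 → +6.
Negative (D, E): D1, D2, E4, D7, D9, D12, E16 → −7.
Net charge = (+6) + (−7) = −1.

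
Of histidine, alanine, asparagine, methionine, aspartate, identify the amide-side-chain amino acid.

Asparagine (N) and glutamine (Q) have uncharged amide side chains.
Of the listed options, only asparagine belongs to this group.

asparagine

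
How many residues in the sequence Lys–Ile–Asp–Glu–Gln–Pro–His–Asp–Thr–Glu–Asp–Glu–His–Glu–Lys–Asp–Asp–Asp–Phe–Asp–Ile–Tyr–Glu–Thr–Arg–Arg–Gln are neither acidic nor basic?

9

Acidic: D, E. Basic: K, R, H. All other residues are neither.
Matching residues: Ile2, Gln5, Pro6, Thr9, Phe19, Ile21, Tyr22, Thr24, Gln27.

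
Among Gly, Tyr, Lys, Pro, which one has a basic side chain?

Lys

K, R, and H are the three residues with basic side chains (ε-amine, guanidinium, and imidazole respectively).
Of the listed options, only Lys belongs to this group.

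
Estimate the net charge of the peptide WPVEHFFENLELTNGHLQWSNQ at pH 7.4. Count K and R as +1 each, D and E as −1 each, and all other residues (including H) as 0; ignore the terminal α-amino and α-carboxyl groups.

-3

Positive (K, R): none → +0.
Negative (D, E): E4, E8, E11 → −3.
Net charge = (+0) + (−3) = −3.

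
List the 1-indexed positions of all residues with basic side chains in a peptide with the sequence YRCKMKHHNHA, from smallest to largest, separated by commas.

2, 4, 6, 7, 8, 10

Lysine (K), arginine (R), and histidine (H) have basic, nitrogen-containing side chains.
Matching residues: R2, K4, K6, H7, H8, H10.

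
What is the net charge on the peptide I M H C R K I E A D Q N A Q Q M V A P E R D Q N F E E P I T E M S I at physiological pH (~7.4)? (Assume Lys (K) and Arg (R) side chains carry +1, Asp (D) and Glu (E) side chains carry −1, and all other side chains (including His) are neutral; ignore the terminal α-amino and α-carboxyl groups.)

-4

Positive (K, R): R5, K6, R21 → +3.
Negative (D, E): E8, D10, E20, D22, E26, E27, E31 → −7.
Net charge = (+3) + (−7) = −4.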